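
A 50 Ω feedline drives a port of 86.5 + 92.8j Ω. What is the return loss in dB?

Γ = (36.5 + j92.8)/(136.5 + j92.8), |Γ| = 0.604
RL = −20·log₁₀|Γ| = −20·log₁₀(0.604)

RL ≈ 4.38 dB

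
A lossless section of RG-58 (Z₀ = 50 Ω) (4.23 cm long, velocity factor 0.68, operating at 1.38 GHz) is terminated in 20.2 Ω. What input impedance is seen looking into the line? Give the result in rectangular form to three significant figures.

λ = v/f = 0.68·c / 1.38 GHz = 0.148 m
βl = 2π·l/λ = 2π × 0.286 = 103°
tan(βl) = tan(103°) = -4.33
Z_in = Z_0·(Z_L + jZ_0·tanβl)/(Z_0 + jZ_L·tanβl)
     = 50·(20.2 − j216)/(50 − j87.4)

Z_in ≈ 98.2 − j44.6 Ω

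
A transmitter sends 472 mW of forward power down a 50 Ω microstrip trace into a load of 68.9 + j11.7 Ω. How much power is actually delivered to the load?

|Γ| = |(18.9 + j11.7)/(118.9 + j11.7)| = 0.186
|Γ|² = 0.0346
P_refl = |Γ|²·P_inc = 16.3 mW, P_del = (1 − |Γ|²)·P_inc = 456 mW

P_delivered ≈ 456 mW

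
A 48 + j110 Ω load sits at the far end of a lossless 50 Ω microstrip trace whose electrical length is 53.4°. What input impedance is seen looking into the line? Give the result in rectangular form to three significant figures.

Z_in ≈ 24.5 − j74.3 Ω

tan(βl) = tan(53.4°) = 1.35
Z_in = Z_0·(Z_L + jZ_0·tanβl)/(Z_0 + jZ_L·tanβl)
     = 50·(48 + j177)/(-98.1 + j64.6)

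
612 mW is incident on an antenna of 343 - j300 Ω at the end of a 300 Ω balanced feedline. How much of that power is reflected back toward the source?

|Γ| = |(43 − j300)/(643 − j300)| = 0.427
|Γ|² = 0.182
P_refl = |Γ|²·P_inc = 112 mW, P_del = (1 − |Γ|²)·P_inc = 500 mW

P_reflected ≈ 112 mW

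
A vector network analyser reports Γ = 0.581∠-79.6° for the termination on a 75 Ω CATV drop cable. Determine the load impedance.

Z_L ≈ 44.1 − j76 Ω

Z_L = Z_0·(1 + Γ)/(1 − Γ) = 75·(1.1 − j0.571)/(0.895 + j0.571)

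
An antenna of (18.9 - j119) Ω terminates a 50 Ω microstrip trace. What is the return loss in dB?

Γ = (-31.1 − j119)/(68.9 − j119), |Γ| = 0.894
RL = −20·log₁₀|Γ| = −20·log₁₀(0.894)

RL ≈ 0.969 dB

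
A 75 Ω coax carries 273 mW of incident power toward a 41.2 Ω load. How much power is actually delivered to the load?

Γ = (41.2 − 75)/(41.2 + 75) = -0.291
|Γ|² = 0.0846
P_refl = |Γ|²·P_inc = 23.1 mW, P_del = (1 − |Γ|²)·P_inc = 250 mW

P_delivered ≈ 250 mW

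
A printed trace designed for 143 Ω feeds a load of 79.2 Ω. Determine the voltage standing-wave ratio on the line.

VSWR ≈ 1.81

Γ = (79.2 − 143)/(79.2 + 143) = -0.287
VSWR = (1 + 0.287)/(1 − 0.287)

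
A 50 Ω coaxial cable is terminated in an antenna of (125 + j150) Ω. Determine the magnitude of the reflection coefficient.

|Γ| ≈ 0.728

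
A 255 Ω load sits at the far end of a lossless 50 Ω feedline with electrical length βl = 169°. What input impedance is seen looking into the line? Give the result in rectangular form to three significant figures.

tan(βl) = tan(169°) = -0.194
Z_in = Z_0·(Z_L + jZ_0·tanβl)/(Z_0 + jZ_L·tanβl)
     = 50·(255 − j9.72)/(50 − j49.6)

Z_in ≈ 133 + j123 Ω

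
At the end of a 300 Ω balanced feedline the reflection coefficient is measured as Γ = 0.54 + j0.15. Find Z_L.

Z_L ≈ 879 + j384 Ω

Z_L = Z_0·(1 + Γ)/(1 − Γ) = 300·(1.54 + j0.15)/(0.46 − j0.15)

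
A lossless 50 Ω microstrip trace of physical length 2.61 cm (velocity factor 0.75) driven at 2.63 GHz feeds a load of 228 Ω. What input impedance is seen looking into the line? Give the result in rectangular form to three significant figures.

λ = v/f = 0.75·c / 2.63 GHz = 0.0856 m
βl = 2π·l/λ = 2π × 0.305 = 110°
tan(βl) = tan(110°) = -2.77
Z_in = Z_0·(Z_L + jZ_0·tanβl)/(Z_0 + jZ_L·tanβl)
     = 50·(228 − j139)/(50 − j632)

Z_in ≈ 12.3 + j17.1 Ω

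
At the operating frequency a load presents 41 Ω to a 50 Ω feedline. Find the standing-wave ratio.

VSWR ≈ 1.22

For a purely resistive load, VSWR = R_L/Z_0 or Z_0/R_L (whichever > 1) = 50/41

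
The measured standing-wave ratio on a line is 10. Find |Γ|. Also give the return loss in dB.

|Γ| = (S − 1)/(S + 1) = (10 − 1)/(10 + 1) = 9/11
RL = −20·log₁₀|Γ| = −20·log₁₀(0.818)

|Γ| ≈ 0.818; return loss ≈ 1.74 dB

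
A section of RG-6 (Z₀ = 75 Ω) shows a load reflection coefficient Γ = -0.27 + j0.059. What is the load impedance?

Z_L = Z_0·(1 + Γ)/(1 − Γ) = 75·(0.73 + j0.059)/(1.27 − j0.059)

Z_L ≈ 42.9 + j5.48 Ω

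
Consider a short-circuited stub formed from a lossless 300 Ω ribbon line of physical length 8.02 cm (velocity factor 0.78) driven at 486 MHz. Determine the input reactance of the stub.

X_in ≈ 519 Ω (inductive)

λ = v/f = 0.78·c / 486 MHz = 0.481 m
βl = 2π·l/λ = 2π × 0.167 = 60°
tan(βl) = 1.73
For a short-circuited stub, Z_in = jZ_0·tan(βl)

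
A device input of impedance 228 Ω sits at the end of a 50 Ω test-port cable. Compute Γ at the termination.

Γ = 0.64

Γ = (Z_L − Z_0)/(Z_L + Z_0) = (228 − 50)/(228 + 50) = 178/278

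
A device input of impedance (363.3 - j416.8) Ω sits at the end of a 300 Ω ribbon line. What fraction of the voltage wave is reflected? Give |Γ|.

|Γ| ≈ 0.538

Γ = (Z_L − Z_0)/(Z_L + Z_0) = (63.3 − j416.8)/(663.3 − j416.8)
|Γ| = 422/783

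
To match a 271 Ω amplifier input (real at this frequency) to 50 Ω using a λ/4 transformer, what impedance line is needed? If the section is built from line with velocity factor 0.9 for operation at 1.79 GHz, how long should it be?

Z_qwt ≈ 116 Ω; length ≈ 3.77 cm

Z_qwt = √(Z_0·R_L) = √(50 × 271) = √13550
λ = 0.9·c/f = 0.151 m, so l = λ/4 = 0.0377 m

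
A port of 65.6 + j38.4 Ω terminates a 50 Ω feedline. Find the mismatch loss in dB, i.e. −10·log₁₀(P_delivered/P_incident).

mismatch loss ≈ 0.534 dB

Γ = (15.6 + j38.4)/(115.6 + j38.4), |Γ| = 0.34
|Γ|² = 0.116, so P_del/P_inc = 1 − |Γ|² = 0.884
ML = −10·log₁₀(1 − |Γ|²)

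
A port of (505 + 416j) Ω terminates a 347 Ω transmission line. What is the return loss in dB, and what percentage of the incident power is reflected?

RL ≈ 6.57 dB; 22% of incident power reflected

Γ = (158 + j416)/(852 + j416), |Γ| = 0.469
RL = −20·log₁₀(0.469) = 6.57 dB
P_refl/P_inc = |Γ|² = 0.22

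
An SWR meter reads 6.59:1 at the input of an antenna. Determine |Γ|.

|Γ| ≈ 0.736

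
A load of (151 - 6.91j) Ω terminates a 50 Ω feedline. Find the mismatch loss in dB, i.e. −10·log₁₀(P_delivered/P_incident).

Γ = (101 − j6.91)/(201 − j6.91), |Γ| = 0.503
|Γ|² = 0.253, so P_del/P_inc = 1 − |Γ|² = 0.747
ML = −10·log₁₀(1 − |Γ|²)

mismatch loss ≈ 1.27 dB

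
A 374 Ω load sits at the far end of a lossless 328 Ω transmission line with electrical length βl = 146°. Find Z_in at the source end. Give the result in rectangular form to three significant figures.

Z_in ≈ 342 + j41.7 Ω

tan(βl) = tan(146°) = -0.675
Z_in = Z_0·(Z_L + jZ_0·tanβl)/(Z_0 + jZ_L·tanβl)
     = 328·(374 − j221)/(328 − j252)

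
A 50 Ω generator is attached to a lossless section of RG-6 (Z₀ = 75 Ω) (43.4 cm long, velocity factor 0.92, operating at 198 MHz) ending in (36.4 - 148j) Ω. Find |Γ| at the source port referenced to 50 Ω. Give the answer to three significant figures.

|Γ| ≈ 0.844

λ = v/f = 0.92·c / 198 MHz = 1.39 m
βl = 2π·l/λ = 2π × 0.311 = 112°
tan(βl) = -2.46
Z_in = Z_0·(Z_L + jZ_0·tanβl)/(Z_0 + jZ_L·tanβl) = 15.7 + j81.3 Ω
Γ_s = (Z_in − Z_s)/(Z_in + Z_s) = (-34.3 + j81.3)/(65.7 + j81.3), |Γ_s| = 0.844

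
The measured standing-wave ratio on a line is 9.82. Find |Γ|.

|Γ| = (S − 1)/(S + 1) = (9.82 − 1)/(9.82 + 1) = 8.82/10.8

|Γ| ≈ 0.815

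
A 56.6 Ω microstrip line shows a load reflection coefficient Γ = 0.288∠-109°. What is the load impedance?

Z_L = Z_0·(1 + Γ)/(1 − Γ) = 56.6·(0.906 − j0.272)/(1.09 + j0.272)

Z_L ≈ 40.9 − j24.3 Ω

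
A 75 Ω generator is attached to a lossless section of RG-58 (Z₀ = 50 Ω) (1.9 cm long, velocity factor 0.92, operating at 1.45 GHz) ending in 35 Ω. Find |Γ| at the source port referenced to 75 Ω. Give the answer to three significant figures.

λ = v/f = 0.92·c / 1.45 GHz = 0.19 m
βl = 2π·l/λ = 2π × 0.0998 = 35.9°
tan(βl) = 0.725
Z_in = Z_0·(Z_L + jZ_0·tanβl)/(Z_0 + jZ_L·tanβl) = 42.5 + j14.7 Ω
Γ_s = (Z_in − Z_s)/(Z_in + Z_s) = (-32.5 + j14.7)/(117 + j14.7), |Γ_s| = 0.302

|Γ| ≈ 0.302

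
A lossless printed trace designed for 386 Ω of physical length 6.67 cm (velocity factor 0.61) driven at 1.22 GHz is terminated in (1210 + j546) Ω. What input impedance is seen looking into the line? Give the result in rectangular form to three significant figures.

λ = v/f = 0.61·c / 1.22 GHz = 0.15 m
βl = 2π·l/λ = 2π × 0.445 = 160°
tan(βl) = tan(160°) = -0.362
Z_in = Z_0·(Z_L + jZ_0·tanβl)/(Z_0 + jZ_L·tanβl)
     = 386·(1210 + j406)/(584 − j438)

Z_in ≈ 383 + j556 Ω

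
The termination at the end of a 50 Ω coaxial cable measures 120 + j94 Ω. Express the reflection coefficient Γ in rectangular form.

Γ ≈ 0.55 + j0.249

Γ = (Z_L − Z_0)/(Z_L + Z_0) = (70 + j94)/(170 + j94)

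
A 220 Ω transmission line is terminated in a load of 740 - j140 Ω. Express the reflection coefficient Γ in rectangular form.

Γ ≈ 0.551 − j0.0654

Γ = (Z_L − Z_0)/(Z_L + Z_0) = (520 − j140)/(960 − j140)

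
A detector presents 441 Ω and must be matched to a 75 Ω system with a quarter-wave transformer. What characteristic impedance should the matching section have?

Z_qwt = √(Z_0·R_L) = √(75 × 441) = √33080

Z_qwt ≈ 182 Ω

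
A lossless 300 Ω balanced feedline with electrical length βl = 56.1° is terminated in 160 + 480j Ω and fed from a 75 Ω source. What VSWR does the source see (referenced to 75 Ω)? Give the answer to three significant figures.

tan(βl) = 1.49
Z_in = Z_0·(Z_L + jZ_0·tanβl)/(Z_0 + jZ_L·tanβl) = 203 − j554 Ω
Γ_s = (Z_in − Z_s)/(Z_in + Z_s) = (128 − j554)/(278 − j554), |Γ_s| = 0.917
VSWR = (1 + |Γ_s|)/(1 − |Γ_s|)

VSWR ≈ 23.2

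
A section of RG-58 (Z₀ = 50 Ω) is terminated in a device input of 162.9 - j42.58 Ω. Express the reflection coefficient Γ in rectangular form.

Γ = (Z_L − Z_0)/(Z_L + Z_0) = (112.9 − j42.58)/(212.9 − j42.58)

Γ ≈ 0.548 − j0.0903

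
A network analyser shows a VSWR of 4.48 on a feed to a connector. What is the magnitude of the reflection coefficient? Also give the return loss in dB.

|Γ| = (S − 1)/(S + 1) = (4.48 − 1)/(4.48 + 1) = 3.48/5.48
RL = −20·log₁₀|Γ| = −20·log₁₀(0.635)

|Γ| ≈ 0.635; return loss ≈ 3.94 dB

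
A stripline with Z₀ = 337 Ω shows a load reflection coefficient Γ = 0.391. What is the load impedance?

Z_L ≈ 770 Ω

Z_L = Z_0·(1 + Γ)/(1 − Γ) = 337·(1.39)/(0.609)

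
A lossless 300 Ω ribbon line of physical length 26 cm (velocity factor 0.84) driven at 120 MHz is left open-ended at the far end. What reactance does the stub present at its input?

X_in ≈ -305 Ω (capacitive)

λ = v/f = 0.84·c / 120 MHz = 2.1 m
βl = 2π·l/λ = 2π × 0.124 = 44.6°
tan(βl) = 0.985
For an open-ended stub, Z_in = −jZ_0·cot(βl) = −jZ_0/tan(βl)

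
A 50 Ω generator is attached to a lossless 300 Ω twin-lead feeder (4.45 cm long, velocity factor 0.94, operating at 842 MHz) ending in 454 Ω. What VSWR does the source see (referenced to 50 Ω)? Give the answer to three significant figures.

λ = v/f = 0.94·c / 842 MHz = 0.335 m
βl = 2π·l/λ = 2π × 0.133 = 47.8°
tan(βl) = 1.1
Z_in = Z_0·(Z_L + jZ_0·tanβl)/(Z_0 + jZ_L·tanβl) = 266 − j113 Ω
Γ_s = (Z_in − Z_s)/(Z_in + Z_s) = (216 − j113)/(316 − j113), |Γ_s| = 0.726
VSWR = (1 + |Γ_s|)/(1 − |Γ_s|)

VSWR ≈ 6.3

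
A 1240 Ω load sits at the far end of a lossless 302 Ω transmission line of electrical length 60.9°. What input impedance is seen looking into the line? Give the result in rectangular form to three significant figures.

Z_in ≈ 94.6 − j155 Ω

tan(βl) = tan(60.9°) = 1.8
Z_in = Z_0·(Z_L + jZ_0·tanβl)/(Z_0 + jZ_L·tanβl)
     = 302·(1240 + j543)/(302 + j2230)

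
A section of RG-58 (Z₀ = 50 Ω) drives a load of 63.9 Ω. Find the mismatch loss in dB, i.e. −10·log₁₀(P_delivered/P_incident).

Γ = (63.9 − 50)/(63.9 + 50) = 0.122
|Γ|² = 0.0149, so P_del/P_inc = 1 − |Γ|² = 0.985
ML = −10·log₁₀(1 − |Γ|²)

mismatch loss ≈ 0.0652 dB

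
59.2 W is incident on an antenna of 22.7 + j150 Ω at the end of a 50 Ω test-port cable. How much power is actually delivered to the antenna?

P_delivered ≈ 9.67 W

|Γ| = |(-27.3 + j150)/(72.7 + j150)| = 0.915
|Γ|² = 0.837
P_refl = |Γ|²·P_inc = 49.5 W, P_del = (1 − |Γ|²)·P_inc = 9.67 W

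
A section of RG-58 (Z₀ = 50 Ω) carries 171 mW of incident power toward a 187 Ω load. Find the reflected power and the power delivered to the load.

P_reflected ≈ 57.1 mW; P_delivered ≈ 114 mW

Γ = (187 − 50)/(187 + 50) = 0.578
|Γ|² = 0.334
P_refl = |Γ|²·P_inc = 57.1 mW, P_del = (1 − |Γ|²)·P_inc = 114 mW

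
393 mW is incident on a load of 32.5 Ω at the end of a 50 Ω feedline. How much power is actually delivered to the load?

Γ = (32.5 − 50)/(32.5 + 50) = -0.212
|Γ|² = 0.045
P_refl = |Γ|²·P_inc = 17.7 mW, P_del = (1 − |Γ|²)·P_inc = 375 mW

P_delivered ≈ 375 mW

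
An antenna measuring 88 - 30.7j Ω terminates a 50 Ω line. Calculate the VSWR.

Γ = (Z_L − Z_0)/(Z_L + Z_0) = (38 − j30.7)/(138 − j30.7)
|Γ| = 48.9/141 = 0.346
VSWR = (1 + |Γ|)/(1 − |Γ|) = 1.35/0.654

VSWR ≈ 2.06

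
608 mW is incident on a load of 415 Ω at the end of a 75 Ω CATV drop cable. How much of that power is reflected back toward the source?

Γ = (415 − 75)/(415 + 75) = 0.694
|Γ|² = 0.481
P_refl = |Γ|²·P_inc = 293 mW, P_del = (1 − |Γ|²)·P_inc = 315 mW

P_reflected ≈ 293 mW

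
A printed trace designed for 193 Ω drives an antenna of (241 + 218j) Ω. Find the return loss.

RL ≈ 6.75 dB

Γ = (48 + j218)/(434 + j218), |Γ| = 0.46
RL = −20·log₁₀|Γ| = −20·log₁₀(0.46)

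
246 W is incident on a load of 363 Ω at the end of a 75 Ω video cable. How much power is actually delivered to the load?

P_delivered ≈ 140 W

Γ = (363 − 75)/(363 + 75) = 0.658
|Γ|² = 0.432
P_refl = |Γ|²·P_inc = 106 W, P_del = (1 − |Γ|²)·P_inc = 140 W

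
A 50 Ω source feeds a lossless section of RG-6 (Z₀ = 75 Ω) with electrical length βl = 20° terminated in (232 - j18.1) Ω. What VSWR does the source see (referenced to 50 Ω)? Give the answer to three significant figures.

VSWR ≈ 4.34

tan(βl) = 0.364
Z_in = Z_0·(Z_L + jZ_0·tanβl)/(Z_0 + jZ_L·tanβl) = 107 − j102 Ω
Γ_s = (Z_in − Z_s)/(Z_in + Z_s) = (57.2 − j102)/(157 − j102), |Γ_s| = 0.625
VSWR = (1 + |Γ_s|)/(1 − |Γ_s|)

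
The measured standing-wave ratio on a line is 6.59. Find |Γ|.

|Γ| ≈ 0.736

|Γ| = (S − 1)/(S + 1) = (6.59 − 1)/(6.59 + 1) = 5.59/7.59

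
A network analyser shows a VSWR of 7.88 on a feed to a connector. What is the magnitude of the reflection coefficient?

|Γ| ≈ 0.775

|Γ| = (S − 1)/(S + 1) = (7.88 − 1)/(7.88 + 1) = 6.88/8.88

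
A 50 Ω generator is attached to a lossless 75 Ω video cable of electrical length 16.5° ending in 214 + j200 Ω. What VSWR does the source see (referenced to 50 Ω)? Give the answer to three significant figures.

tan(βl) = 0.296
Z_in = Z_0·(Z_L + jZ_0·tanβl)/(Z_0 + jZ_L·tanβl) = 307 − j177 Ω
Γ_s = (Z_in − Z_s)/(Z_in + Z_s) = (257 − j177)/(357 − j177), |Γ_s| = 0.783
VSWR = (1 + |Γ_s|)/(1 − |Γ_s|)

VSWR ≈ 8.22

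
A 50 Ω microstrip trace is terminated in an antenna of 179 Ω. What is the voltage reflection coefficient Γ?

Γ = (Z_L − Z_0)/(Z_L + Z_0) = (179 − 50)/(179 + 50) = 129/229

Γ = 0.563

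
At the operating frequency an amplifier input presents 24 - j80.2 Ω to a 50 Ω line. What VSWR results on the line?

VSWR ≈ 7.8

Γ = (Z_L − Z_0)/(Z_L + Z_0) = (-26 − j80.2)/(74 − j80.2)
|Γ| = 84.3/109 = 0.773
VSWR = (1 + |Γ|)/(1 − |Γ|) = 1.77/0.227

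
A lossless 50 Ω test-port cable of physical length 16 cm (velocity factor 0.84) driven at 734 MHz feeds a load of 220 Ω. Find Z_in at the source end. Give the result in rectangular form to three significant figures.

λ = v/f = 0.84·c / 734 MHz = 0.343 m
βl = 2π·l/λ = 2π × 0.466 = 168°
tan(βl) = tan(168°) = -0.217
Z_in = Z_0·(Z_L + jZ_0·tanβl)/(Z_0 + jZ_L·tanβl)
     = 50·(220 − j10.8)/(50 − j47.7)

Z_in ≈ 121 + j104 Ω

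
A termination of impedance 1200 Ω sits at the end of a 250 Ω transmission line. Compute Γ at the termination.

Γ = (Z_L − Z_0)/(Z_L + Z_0) = (1200 − 250)/(1200 + 250) = 950/1450

Γ = 0.655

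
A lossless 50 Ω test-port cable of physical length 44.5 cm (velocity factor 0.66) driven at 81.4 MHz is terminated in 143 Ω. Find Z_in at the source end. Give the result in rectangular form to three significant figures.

Z_in ≈ 20.5 − j19.2 Ω

λ = v/f = 0.66·c / 81.4 MHz = 2.43 m
βl = 2π·l/λ = 2π × 0.183 = 65.9°
tan(βl) = tan(65.9°) = 2.23
Z_in = Z_0·(Z_L + jZ_0·tanβl)/(Z_0 + jZ_L·tanβl)
     = 50·(143 + j112)/(50 + j319)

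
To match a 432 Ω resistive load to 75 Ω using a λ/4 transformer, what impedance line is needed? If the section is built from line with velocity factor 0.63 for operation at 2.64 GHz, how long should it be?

Z_qwt ≈ 180 Ω; length ≈ 1.79 cm

Z_qwt = √(Z_0·R_L) = √(75 × 432) = √32400
λ = 0.63·c/f = 0.0716 m, so l = λ/4 = 0.0179 m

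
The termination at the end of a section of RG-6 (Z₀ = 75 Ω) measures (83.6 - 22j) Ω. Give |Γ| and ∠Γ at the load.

Γ = (Z_L − Z_0)/(Z_L + Z_0) = (8.6 − j22)/(158.6 − j22)
|Γ| = 23.6/160 = 0.148

Γ ≈ 0.148 ∠ -60.8°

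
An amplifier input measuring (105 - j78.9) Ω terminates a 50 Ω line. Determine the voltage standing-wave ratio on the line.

Γ = (Z_L − Z_0)/(Z_L + Z_0) = (55 − j78.9)/(155 − j78.9)
|Γ| = 96.2/174 = 0.553
VSWR = (1 + |Γ|)/(1 − |Γ|) = 1.55/0.447

VSWR ≈ 3.47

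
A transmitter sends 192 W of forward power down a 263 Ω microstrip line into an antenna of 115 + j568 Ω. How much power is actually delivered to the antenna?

P_delivered ≈ 49.9 W

|Γ| = |(-148 + j568)/(378 + j568)| = 0.86
|Γ|² = 0.74
P_refl = |Γ|²·P_inc = 142 W, P_del = (1 − |Γ|²)·P_inc = 49.9 W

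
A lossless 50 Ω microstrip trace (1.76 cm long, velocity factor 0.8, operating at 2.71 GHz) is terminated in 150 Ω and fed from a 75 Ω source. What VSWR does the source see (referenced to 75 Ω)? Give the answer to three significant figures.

λ = v/f = 0.8·c / 2.71 GHz = 0.0886 m
βl = 2π·l/λ = 2π × 0.199 = 71.5°
tan(βl) = 3
Z_in = Z_0·(Z_L + jZ_0·tanβl)/(Z_0 + jZ_L·tanβl) = 18.3 − j14.7 Ω
Γ_s = (Z_in − Z_s)/(Z_in + Z_s) = (-56.7 − j14.7)/(93.3 − j14.7), |Γ_s| = 0.62
VSWR = (1 + |Γ_s|)/(1 − |Γ_s|)

VSWR ≈ 4.27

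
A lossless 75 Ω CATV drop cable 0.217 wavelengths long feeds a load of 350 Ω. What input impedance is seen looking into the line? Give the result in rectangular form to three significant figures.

βl = 2π × 0.217 = 78.1°
tan(βl) = tan(78.1°) = 4.75
Z_in = Z_0·(Z_L + jZ_0·tanβl)/(Z_0 + jZ_L·tanβl)
     = 75·(350 + j357)/(75 + j1660)

Z_in ≈ 16.7 − j15 Ω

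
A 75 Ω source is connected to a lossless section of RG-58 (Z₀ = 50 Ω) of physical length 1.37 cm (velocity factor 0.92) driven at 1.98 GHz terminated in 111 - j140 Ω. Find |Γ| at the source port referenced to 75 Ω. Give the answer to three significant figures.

λ = v/f = 0.92·c / 1.98 GHz = 0.139 m
βl = 2π·l/λ = 2π × 0.0983 = 35.4°
tan(βl) = 0.71
Z_in = Z_0·(Z_L + jZ_0·tanβl)/(Z_0 + jZ_L·tanβl) = 14.6 − j42.7 Ω
Γ_s = (Z_in − Z_s)/(Z_in + Z_s) = (-60.4 − j42.7)/(89.6 − j42.7), |Γ_s| = 0.745

|Γ| ≈ 0.745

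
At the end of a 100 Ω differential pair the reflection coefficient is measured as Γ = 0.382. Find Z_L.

Z_L = Z_0·(1 + Γ)/(1 − Γ) = 100·(1.38)/(0.618)

Z_L ≈ 224 Ω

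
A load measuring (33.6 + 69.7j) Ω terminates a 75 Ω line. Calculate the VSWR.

VSWR ≈ 4.38

Γ = (Z_L − Z_0)/(Z_L + Z_0) = (-41.4 + j69.7)/(108.6 + j69.7)
|Γ| = 81.1/129 = 0.628
VSWR = (1 + |Γ|)/(1 − |Γ|) = 1.63/0.372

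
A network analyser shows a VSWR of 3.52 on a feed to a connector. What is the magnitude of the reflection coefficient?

|Γ| = (S − 1)/(S + 1) = (3.52 − 1)/(3.52 + 1) = 2.52/4.52

|Γ| ≈ 0.558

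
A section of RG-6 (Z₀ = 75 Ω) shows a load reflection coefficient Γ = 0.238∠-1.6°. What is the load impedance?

Z_L ≈ 122 − j1.72 Ω

Z_L = Z_0·(1 + Γ)/(1 − Γ) = 75·(1.24 − j0.00665)/(0.762 + j0.00665)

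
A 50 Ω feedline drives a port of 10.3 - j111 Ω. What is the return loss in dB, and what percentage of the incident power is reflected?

RL ≈ 0.6 dB; 87.1% of incident power reflected

Γ = (-39.7 − j111)/(60.3 − j111), |Γ| = 0.933
RL = −20·log₁₀(0.933) = 0.6 dB
P_refl/P_inc = |Γ|² = 0.871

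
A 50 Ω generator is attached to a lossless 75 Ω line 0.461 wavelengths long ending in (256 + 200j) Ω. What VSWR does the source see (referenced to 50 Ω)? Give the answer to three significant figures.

βl = 2π × 0.461 = 166°
tan(βl) = -0.25
Z_in = Z_0·(Z_L + jZ_0·tanβl)/(Z_0 + jZ_L·tanβl) = 77.6 + j148 Ω
Γ_s = (Z_in − Z_s)/(Z_in + Z_s) = (27.6 + j148)/(128 + j148), |Γ_s| = 0.771
VSWR = (1 + |Γ_s|)/(1 − |Γ_s|)

VSWR ≈ 7.75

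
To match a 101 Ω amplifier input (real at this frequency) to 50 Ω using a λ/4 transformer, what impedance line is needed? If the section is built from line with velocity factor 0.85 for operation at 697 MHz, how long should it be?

Z_qwt ≈ 71.1 Ω; length ≈ 9.15 cm

Z_qwt = √(Z_0·R_L) = √(50 × 101) = √5050
λ = 0.85·c/f = 0.366 m, so l = λ/4 = 0.0915 m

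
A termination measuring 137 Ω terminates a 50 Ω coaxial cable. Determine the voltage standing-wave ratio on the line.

VSWR ≈ 2.74

Γ = (137 − 50)/(137 + 50) = 0.465
VSWR = (1 + 0.465)/(1 − 0.465)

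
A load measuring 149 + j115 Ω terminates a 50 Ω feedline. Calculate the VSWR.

VSWR ≈ 4.89

Γ = (Z_L − Z_0)/(Z_L + Z_0) = (99 + j115)/(199 + j115)
|Γ| = 152/230 = 0.66
VSWR = (1 + |Γ|)/(1 − |Γ|) = 1.66/0.34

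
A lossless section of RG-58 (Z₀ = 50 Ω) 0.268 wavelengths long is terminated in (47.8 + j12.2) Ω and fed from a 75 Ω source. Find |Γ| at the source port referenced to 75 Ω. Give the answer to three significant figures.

|Γ| ≈ 0.253

βl = 2π × 0.268 = 96.5°
tan(βl) = -8.8
Z_in = Z_0·(Z_L + jZ_0·tanβl)/(Z_0 + jZ_L·tanβl) = 46.5 − j11.7 Ω
Γ_s = (Z_in − Z_s)/(Z_in + Z_s) = (-28.5 − j11.7)/(121 − j11.7), |Γ_s| = 0.253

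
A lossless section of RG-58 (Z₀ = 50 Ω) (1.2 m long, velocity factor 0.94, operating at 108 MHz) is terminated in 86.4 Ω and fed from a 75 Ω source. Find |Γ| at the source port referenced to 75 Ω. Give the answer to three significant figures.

λ = v/f = 0.94·c / 108 MHz = 2.61 m
βl = 2π·l/λ = 2π × 0.46 = 165°
tan(βl) = -0.26
Z_in = Z_0·(Z_L + jZ_0·tanβl)/(Z_0 + jZ_L·tanβl) = 76.8 + j21.5 Ω
Γ_s = (Z_in − Z_s)/(Z_in + Z_s) = (1.77 + j21.5)/(152 + j21.5), |Γ_s| = 0.14

|Γ| ≈ 0.14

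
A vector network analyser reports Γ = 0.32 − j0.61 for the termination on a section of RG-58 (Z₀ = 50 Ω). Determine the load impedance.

Z_L ≈ 31.5 − j73.1 Ω

Z_L = Z_0·(1 + Γ)/(1 − Γ) = 50·(1.32 − j0.61)/(0.68 + j0.61)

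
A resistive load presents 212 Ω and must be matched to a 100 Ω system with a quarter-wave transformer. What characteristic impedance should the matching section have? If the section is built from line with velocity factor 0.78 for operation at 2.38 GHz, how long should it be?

Z_qwt ≈ 146 Ω; length ≈ 2.46 cm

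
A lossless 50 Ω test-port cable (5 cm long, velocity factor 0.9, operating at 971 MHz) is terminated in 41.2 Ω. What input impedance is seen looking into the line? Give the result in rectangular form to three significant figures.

Z_in ≈ 55.9 + j8.4 Ω

λ = v/f = 0.9·c / 971 MHz = 0.278 m
βl = 2π·l/λ = 2π × 0.18 = 64.7°
tan(βl) = tan(64.7°) = 2.12
Z_in = Z_0·(Z_L + jZ_0·tanβl)/(Z_0 + jZ_L·tanβl)
     = 50·(41.2 + j106)/(50 + j87.3)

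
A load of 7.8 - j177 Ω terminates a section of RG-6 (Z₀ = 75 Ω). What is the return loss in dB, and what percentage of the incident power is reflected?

RL ≈ 0.275 dB; 93.9% of incident power reflected

Γ = (-67.2 − j177)/(82.8 − j177), |Γ| = 0.969
RL = −20·log₁₀(0.969) = 0.275 dB
P_refl/P_inc = |Γ|² = 0.939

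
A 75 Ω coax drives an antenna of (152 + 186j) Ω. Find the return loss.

RL ≈ 3.27 dB

Γ = (77 + j186)/(227 + j186), |Γ| = 0.686
RL = −20·log₁₀|Γ| = −20·log₁₀(0.686)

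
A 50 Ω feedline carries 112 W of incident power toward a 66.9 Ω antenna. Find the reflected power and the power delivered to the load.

P_reflected ≈ 2.34 W; P_delivered ≈ 110 W

Γ = (66.9 − 50)/(66.9 + 50) = 0.145
|Γ|² = 0.0209
P_refl = |Γ|²·P_inc = 2.34 W, P_del = (1 − |Γ|²)·P_inc = 110 W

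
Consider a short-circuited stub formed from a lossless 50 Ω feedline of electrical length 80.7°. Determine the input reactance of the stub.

X_in ≈ 305 Ω (inductive)

tan(βl) = 6.11
For a short-circuited stub, Z_in = jZ_0·tan(βl)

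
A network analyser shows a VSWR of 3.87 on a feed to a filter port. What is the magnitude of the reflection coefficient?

|Γ| ≈ 0.589

|Γ| = (S − 1)/(S + 1) = (3.87 − 1)/(3.87 + 1) = 2.87/4.87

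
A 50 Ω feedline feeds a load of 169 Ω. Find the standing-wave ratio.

VSWR ≈ 3.38

Γ = (169 − 50)/(169 + 50) = 0.543
VSWR = (1 + 0.543)/(1 − 0.543)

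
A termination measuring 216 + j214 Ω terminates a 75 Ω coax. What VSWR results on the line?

Γ = (Z_L − Z_0)/(Z_L + Z_0) = (141 + j214)/(291 + j214)
|Γ| = 256/361 = 0.709
VSWR = (1 + |Γ|)/(1 − |Γ|) = 1.71/0.291

VSWR ≈ 5.88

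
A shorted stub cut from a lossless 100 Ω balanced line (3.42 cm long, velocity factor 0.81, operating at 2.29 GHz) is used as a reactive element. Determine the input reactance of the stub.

X_in ≈ -205 Ω (capacitive)

λ = v/f = 0.81·c / 2.29 GHz = 0.106 m
βl = 2π·l/λ = 2π × 0.322 = 116°
tan(βl) = -2.05
For a shorted stub, Z_in = jZ_0·tan(βl)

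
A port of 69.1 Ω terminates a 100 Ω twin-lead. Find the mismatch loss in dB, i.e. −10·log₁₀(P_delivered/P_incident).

Γ = (69.1 − 100)/(69.1 + 100) = -0.183
|Γ|² = 0.0334, so P_del/P_inc = 1 − |Γ|² = 0.967
ML = −10·log₁₀(1 − |Γ|²)

mismatch loss ≈ 0.147 dB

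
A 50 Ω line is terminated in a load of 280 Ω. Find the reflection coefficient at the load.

Γ = (Z_L − Z_0)/(Z_L + Z_0) = (280 − 50)/(280 + 50) = 230/330

Γ = 0.697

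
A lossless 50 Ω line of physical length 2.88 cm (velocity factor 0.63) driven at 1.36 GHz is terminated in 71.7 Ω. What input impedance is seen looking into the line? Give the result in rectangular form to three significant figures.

Z_in ≈ 36.2 − j6.82 Ω

λ = v/f = 0.63·c / 1.36 GHz = 0.139 m
βl = 2π·l/λ = 2π × 0.207 = 74.6°
tan(βl) = tan(74.6°) = 3.63
Z_in = Z_0·(Z_L + jZ_0·tanβl)/(Z_0 + jZ_L·tanβl)
     = 50·(71.7 + j182)/(50 + j260)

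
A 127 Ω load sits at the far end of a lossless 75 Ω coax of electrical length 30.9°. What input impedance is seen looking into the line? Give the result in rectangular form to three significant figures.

Z_in ≈ 85.1 − j41.4 Ω

tan(βl) = tan(30.9°) = 0.598
Z_in = Z_0·(Z_L + jZ_0·tanβl)/(Z_0 + jZ_L·tanβl)
     = 75·(127 + j44.9)/(75 + j76)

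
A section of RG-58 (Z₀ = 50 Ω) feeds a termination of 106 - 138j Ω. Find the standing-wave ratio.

Γ = (Z_L − Z_0)/(Z_L + Z_0) = (56 − j138)/(156 − j138)
|Γ| = 149/208 = 0.715
VSWR = (1 + |Γ|)/(1 − |Γ|) = 1.72/0.285

VSWR ≈ 6.02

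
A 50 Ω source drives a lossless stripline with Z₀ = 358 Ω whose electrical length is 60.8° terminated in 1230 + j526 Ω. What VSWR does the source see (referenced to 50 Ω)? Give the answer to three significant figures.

VSWR ≈ 11.4

tan(βl) = 1.79
Z_in = Z_0·(Z_L + jZ_0·tanβl)/(Z_0 + jZ_L·tanβl) = 128 − j234 Ω
Γ_s = (Z_in − Z_s)/(Z_in + Z_s) = (77.8 − j234)/(178 − j234), |Γ_s| = 0.839
VSWR = (1 + |Γ_s|)/(1 − |Γ_s|)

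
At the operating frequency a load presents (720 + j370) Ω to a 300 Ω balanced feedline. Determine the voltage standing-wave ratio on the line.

Γ = (Z_L − Z_0)/(Z_L + Z_0) = (420 + j370)/(1020 + j370)
|Γ| = 560/1090 = 0.516
VSWR = (1 + |Γ|)/(1 − |Γ|) = 1.52/0.484

VSWR ≈ 3.13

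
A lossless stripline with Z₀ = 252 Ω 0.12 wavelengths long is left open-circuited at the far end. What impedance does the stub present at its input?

βl = 2π × 0.12 = 43.2°
tan(βl) = 0.939
For an open-circuited stub, Z_in = −jZ_0·cot(βl) = −jZ_0/tan(βl)

Z_in ≈ −j268 Ω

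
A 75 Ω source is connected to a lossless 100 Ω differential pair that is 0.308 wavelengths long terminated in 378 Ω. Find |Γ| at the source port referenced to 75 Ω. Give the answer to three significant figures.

|Γ| ≈ 0.516

βl = 2π × 0.308 = 111°
tan(βl) = -2.62
Z_in = Z_0·(Z_L + jZ_0·tanβl)/(Z_0 + jZ_L·tanβl) = 30 + j35.1 Ω
Γ_s = (Z_in − Z_s)/(Z_in + Z_s) = (-45 + j35.1)/(105 + j35.1), |Γ_s| = 0.516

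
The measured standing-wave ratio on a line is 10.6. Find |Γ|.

|Γ| = (S − 1)/(S + 1) = (10.6 − 1)/(10.6 + 1) = 9.6/11.6

|Γ| ≈ 0.828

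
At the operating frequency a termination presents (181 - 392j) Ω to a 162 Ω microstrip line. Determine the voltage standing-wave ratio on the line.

Γ = (Z_L − Z_0)/(Z_L + Z_0) = (19 − j392)/(343 − j392)
|Γ| = 392/521 = 0.753
VSWR = (1 + |Γ|)/(1 − |Γ|) = 1.75/0.247

VSWR ≈ 7.11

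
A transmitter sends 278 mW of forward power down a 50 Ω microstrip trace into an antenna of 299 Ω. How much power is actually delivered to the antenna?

P_delivered ≈ 136 mW

Γ = (299 − 50)/(299 + 50) = 0.713
|Γ|² = 0.509
P_refl = |Γ|²·P_inc = 142 mW, P_del = (1 − |Γ|²)·P_inc = 136 mW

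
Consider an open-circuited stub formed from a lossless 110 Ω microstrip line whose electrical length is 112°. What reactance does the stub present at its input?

tan(βl) = -2.48
For an open-circuited stub, Z_in = −jZ_0·cot(βl) = −jZ_0/tan(βl)

X_in ≈ 44.4 Ω (inductive)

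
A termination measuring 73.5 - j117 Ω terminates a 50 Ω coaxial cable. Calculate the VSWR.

Γ = (Z_L − Z_0)/(Z_L + Z_0) = (23.5 − j117)/(123.5 − j117)
|Γ| = 119/170 = 0.701
VSWR = (1 + |Γ|)/(1 − |Γ|) = 1.7/0.299

VSWR ≈ 5.7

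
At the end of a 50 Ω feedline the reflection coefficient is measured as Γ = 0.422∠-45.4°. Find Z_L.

Z_L ≈ 70.2 − j51.3 Ω

Z_L = Z_0·(1 + Γ)/(1 − Γ) = 50·(1.3 − j0.3)/(0.704 + j0.3)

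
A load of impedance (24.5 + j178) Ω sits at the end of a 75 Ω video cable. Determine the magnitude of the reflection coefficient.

Γ = (Z_L − Z_0)/(Z_L + Z_0) = (-50.5 + j178)/(99.5 + j178)
|Γ| = 185/204

|Γ| ≈ 0.907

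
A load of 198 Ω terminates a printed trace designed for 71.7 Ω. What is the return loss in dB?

RL ≈ 6.59 dB

Γ = (198 − 71.7)/(198 + 71.7) = 0.468
RL = −20·log₁₀|Γ| = −20·log₁₀(0.468)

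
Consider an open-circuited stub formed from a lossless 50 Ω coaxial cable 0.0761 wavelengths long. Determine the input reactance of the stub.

X_in ≈ -96.5 Ω (capacitive)

βl = 2π × 0.0761 = 27.4°
tan(βl) = 0.518
For an open-circuited stub, Z_in = −jZ_0·cot(βl) = −jZ_0/tan(βl)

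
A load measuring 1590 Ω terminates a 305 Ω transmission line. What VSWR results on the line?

VSWR ≈ 5.21

For a purely resistive load, VSWR = R_L/Z_0 or Z_0/R_L (whichever > 1) = 1590/305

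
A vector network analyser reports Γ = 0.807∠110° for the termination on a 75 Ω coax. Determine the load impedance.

Z_L = Z_0·(1 + Γ)/(1 − Γ) = 75·(0.724 + j0.758)/(1.28 − j0.758)

Z_L ≈ 11.9 + j51.6 Ω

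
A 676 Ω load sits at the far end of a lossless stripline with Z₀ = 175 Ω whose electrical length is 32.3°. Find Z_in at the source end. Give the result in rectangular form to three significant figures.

Z_in ≈ 136 − j221 Ω

tan(βl) = tan(32.3°) = 0.632
Z_in = Z_0·(Z_L + jZ_0·tanβl)/(Z_0 + jZ_L·tanβl)
     = 175·(676 + j111)/(175 + j427)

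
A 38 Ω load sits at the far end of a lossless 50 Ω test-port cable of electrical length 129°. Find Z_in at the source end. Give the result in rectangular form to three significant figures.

tan(βl) = tan(129°) = -1.23
Z_in = Z_0·(Z_L + jZ_0·tanβl)/(Z_0 + jZ_L·tanβl)
     = 50·(38 − j61.7)/(50 − j46.9)

Z_in ≈ 51 − j13.9 Ω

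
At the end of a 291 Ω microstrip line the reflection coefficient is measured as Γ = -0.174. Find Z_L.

Z_L = Z_0·(1 + Γ)/(1 − Γ) = 291·(0.826)/(1.17)

Z_L ≈ 205 Ω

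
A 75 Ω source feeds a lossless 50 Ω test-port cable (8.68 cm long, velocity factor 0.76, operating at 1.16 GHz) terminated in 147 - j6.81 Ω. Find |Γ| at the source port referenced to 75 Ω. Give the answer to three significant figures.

|Γ| ≈ 0.392

λ = v/f = 0.76·c / 1.16 GHz = 0.197 m
βl = 2π·l/λ = 2π × 0.442 = 159°
tan(βl) = -0.384
Z_in = Z_0·(Z_L + jZ_0·tanβl)/(Z_0 + jZ_L·tanβl) = 77.6 + j65 Ω
Γ_s = (Z_in − Z_s)/(Z_in + Z_s) = (2.59 + j65)/(153 + j65), |Γ_s| = 0.392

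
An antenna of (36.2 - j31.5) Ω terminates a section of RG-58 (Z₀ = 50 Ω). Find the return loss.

RL ≈ 8.53 dB

Γ = (-13.8 − j31.5)/(86.2 − j31.5), |Γ| = 0.375
RL = −20·log₁₀|Γ| = −20·log₁₀(0.375)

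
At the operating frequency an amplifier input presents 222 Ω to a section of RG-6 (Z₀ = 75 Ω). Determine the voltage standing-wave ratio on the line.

Γ = (222 − 75)/(222 + 75) = 0.495
VSWR = (1 + 0.495)/(1 − 0.495)

VSWR ≈ 2.96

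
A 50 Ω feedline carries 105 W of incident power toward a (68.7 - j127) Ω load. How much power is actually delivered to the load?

|Γ| = |(18.7 − j127)/(118.7 − j127)| = 0.738
|Γ|² = 0.545
P_refl = |Γ|²·P_inc = 57.3 W, P_del = (1 − |Γ|²)·P_inc = 47.7 W

P_delivered ≈ 47.7 W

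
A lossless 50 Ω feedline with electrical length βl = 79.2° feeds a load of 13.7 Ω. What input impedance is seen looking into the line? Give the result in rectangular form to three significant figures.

tan(βl) = tan(79.2°) = 5.24
Z_in = Z_0·(Z_L + jZ_0·tanβl)/(Z_0 + jZ_L·tanβl)
     = 50·(13.7 + j262)/(50 + j71.8)

Z_in ≈ 127 + j79.1 Ω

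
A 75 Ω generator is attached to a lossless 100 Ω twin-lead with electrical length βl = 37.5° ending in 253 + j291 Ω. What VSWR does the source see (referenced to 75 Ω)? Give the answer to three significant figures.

VSWR ≈ 7.46

tan(βl) = 0.767
Z_in = Z_0·(Z_L + jZ_0·tanβl)/(Z_0 + jZ_L·tanβl) = 76 − j179 Ω
Γ_s = (Z_in − Z_s)/(Z_in + Z_s) = (1 − j179)/(151 − j179), |Γ_s| = 0.764
VSWR = (1 + |Γ_s|)/(1 − |Γ_s|)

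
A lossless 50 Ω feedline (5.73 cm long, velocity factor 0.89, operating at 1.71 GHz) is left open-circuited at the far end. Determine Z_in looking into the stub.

Z_in ≈ +j45.2 Ω

λ = v/f = 0.89·c / 1.71 GHz = 0.156 m
βl = 2π·l/λ = 2π × 0.367 = 132°
tan(βl) = -1.11
For an open-circuited stub, Z_in = −jZ_0·cot(βl) = −jZ_0/tan(βl)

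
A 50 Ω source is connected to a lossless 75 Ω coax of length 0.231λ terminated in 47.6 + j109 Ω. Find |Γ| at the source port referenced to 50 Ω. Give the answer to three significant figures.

|Γ| ≈ 0.682

βl = 2π × 0.231 = 83.2°
tan(βl) = 8.34
Z_in = Z_0·(Z_L + jZ_0·tanβl)/(Z_0 + jZ_L·tanβl) = 22.1 − j55.5 Ω
Γ_s = (Z_in − Z_s)/(Z_in + Z_s) = (-27.9 − j55.5)/(72.1 − j55.5), |Γ_s| = 0.682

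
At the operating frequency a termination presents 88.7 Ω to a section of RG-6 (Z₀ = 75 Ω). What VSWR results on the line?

VSWR ≈ 1.18

For a purely resistive load, VSWR = R_L/Z_0 or Z_0/R_L (whichever > 1) = 88.7/75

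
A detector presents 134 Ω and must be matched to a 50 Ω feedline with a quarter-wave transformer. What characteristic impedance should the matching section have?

Z_qwt = √(Z_0·R_L) = √(50 × 134) = √6700

Z_qwt ≈ 81.9 Ω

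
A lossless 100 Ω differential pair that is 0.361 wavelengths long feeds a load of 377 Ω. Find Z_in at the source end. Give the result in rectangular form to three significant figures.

βl = 2π × 0.361 = 130°
tan(βl) = tan(130°) = -1.19
Z_in = Z_0·(Z_L + jZ_0·tanβl)/(Z_0 + jZ_L·tanβl)
     = 100·(377 − j119)/(100 − j450)

Z_in ≈ 43 + j74.2 Ω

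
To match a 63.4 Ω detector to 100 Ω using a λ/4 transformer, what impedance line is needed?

Z_qwt ≈ 79.6 Ω

Z_qwt = √(Z_0·R_L) = √(100 × 63.4) = √6340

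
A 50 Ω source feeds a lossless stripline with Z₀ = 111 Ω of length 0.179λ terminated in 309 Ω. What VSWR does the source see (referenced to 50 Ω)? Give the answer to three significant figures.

βl = 2π × 0.179 = 64.4°
tan(βl) = 2.09
Z_in = Z_0·(Z_L + jZ_0·tanβl)/(Z_0 + jZ_L·tanβl) = 47.6 − j44.9 Ω
Γ_s = (Z_in − Z_s)/(Z_in + Z_s) = (-2.41 − j44.9)/(97.6 − j44.9), |Γ_s| = 0.419
VSWR = (1 + |Γ_s|)/(1 − |Γ_s|)

VSWR ≈ 2.44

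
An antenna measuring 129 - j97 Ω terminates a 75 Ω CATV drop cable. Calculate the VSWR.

Γ = (Z_L − Z_0)/(Z_L + Z_0) = (54 − j97)/(204 − j97)
|Γ| = 111/226 = 0.491
VSWR = (1 + |Γ|)/(1 − |Γ|) = 1.49/0.509

VSWR ≈ 2.93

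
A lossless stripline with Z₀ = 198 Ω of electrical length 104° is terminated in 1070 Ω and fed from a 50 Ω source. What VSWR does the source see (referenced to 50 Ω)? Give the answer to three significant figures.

tan(βl) = -4.01
Z_in = Z_0·(Z_L + jZ_0·tanβl)/(Z_0 + jZ_L·tanβl) = 38.8 + j47.6 Ω
Γ_s = (Z_in − Z_s)/(Z_in + Z_s) = (-11.2 + j47.6)/(88.8 + j47.6), |Γ_s| = 0.485
VSWR = (1 + |Γ_s|)/(1 − |Γ_s|)

VSWR ≈ 2.88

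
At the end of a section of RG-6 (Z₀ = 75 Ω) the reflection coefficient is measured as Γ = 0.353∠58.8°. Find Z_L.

Z_L = Z_0·(1 + Γ)/(1 − Γ) = 75·(1.18 + j0.302)/(0.817 − j0.302)

Z_L ≈ 86.5 + j59.7 Ω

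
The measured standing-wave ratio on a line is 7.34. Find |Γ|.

|Γ| = (S − 1)/(S + 1) = (7.34 − 1)/(7.34 + 1) = 6.34/8.34

|Γ| ≈ 0.76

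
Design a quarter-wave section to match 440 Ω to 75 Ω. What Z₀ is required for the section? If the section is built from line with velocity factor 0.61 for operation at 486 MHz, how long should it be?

Z_qwt ≈ 182 Ω; length ≈ 9.41 cm

Z_qwt = √(Z_0·R_L) = √(75 × 440) = √33000
λ = 0.61·c/f = 0.377 m, so l = λ/4 = 0.0941 m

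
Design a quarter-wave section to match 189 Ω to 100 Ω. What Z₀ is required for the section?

Z_qwt ≈ 137 Ω

Z_qwt = √(Z_0·R_L) = √(100 × 189) = √18900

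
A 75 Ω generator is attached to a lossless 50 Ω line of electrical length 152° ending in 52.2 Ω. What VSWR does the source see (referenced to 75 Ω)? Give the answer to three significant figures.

VSWR ≈ 1.47

tan(βl) = -0.532
Z_in = Z_0·(Z_L + jZ_0·tanβl)/(Z_0 + jZ_L·tanβl) = 51.2 + j1.83 Ω
Γ_s = (Z_in − Z_s)/(Z_in + Z_s) = (-23.8 + j1.83)/(126 + j1.83), |Γ_s| = 0.189
VSWR = (1 + |Γ_s|)/(1 − |Γ_s|)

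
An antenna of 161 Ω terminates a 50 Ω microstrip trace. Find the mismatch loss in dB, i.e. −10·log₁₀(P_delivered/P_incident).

mismatch loss ≈ 1.41 dB

Γ = (161 − 50)/(161 + 50) = 0.526
|Γ|² = 0.277, so P_del/P_inc = 1 − |Γ|² = 0.723
ML = −10·log₁₀(1 − |Γ|²)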